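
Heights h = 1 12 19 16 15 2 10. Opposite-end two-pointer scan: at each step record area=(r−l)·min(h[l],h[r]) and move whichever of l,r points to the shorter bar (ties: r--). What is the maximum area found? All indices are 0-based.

max area = 50

l=0 r=6: min(1,10)*6=6 best=6 *, l++
l=1 r=6: min(12,10)*5=50 best=50 *, r--
l=1 r=5: min(12,2)*4=8 best=50, r--
l=1 r=4: min(12,15)*3=36 best=50, l++
l=2 r=4: min(19,15)*2=30 best=50, r--
l=2 r=3: min(19,16)*1=16 best=50, r--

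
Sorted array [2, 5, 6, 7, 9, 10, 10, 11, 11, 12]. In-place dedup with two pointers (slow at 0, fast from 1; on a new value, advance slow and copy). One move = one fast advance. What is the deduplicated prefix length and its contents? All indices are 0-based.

slow=0 fast=1: a[fast]=5≠a[slow]=2 write a[1]=5, slow++,fast++
slow=1 fast=2: a[fast]=6≠a[slow]=5 write a[2]=6, slow++,fast++
slow=2 fast=3: a[fast]=7≠a[slow]=6 write a[3]=7, slow++,fast++
slow=3 fast=4: a[fast]=9≠a[slow]=7 write a[4]=9, slow++,fast++
slow=4 fast=5: a[fast]=10≠a[slow]=9 write a[5]=10, slow++,fast++
slow=5 fast=6: a[fast]=10=a[slow] dup, fast++
slow=5 fast=7: a[fast]=11≠a[slow]=10 write a[6]=11, slow++,fast++
slow=6 fast=8: a[fast]=11=a[slow] dup, fast++
slow=6 fast=9: a[fast]=12≠a[slow]=11 write a[7]=12, slow++,fast++

length 8; prefix = [2, 5, 6, 7, 9, 10, 11, 12]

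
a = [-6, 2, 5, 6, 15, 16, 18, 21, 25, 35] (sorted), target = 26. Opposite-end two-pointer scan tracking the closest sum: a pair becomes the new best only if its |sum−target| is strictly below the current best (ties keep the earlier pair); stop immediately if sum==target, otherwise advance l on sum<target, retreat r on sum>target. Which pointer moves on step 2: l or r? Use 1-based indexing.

l=1 r=10: -6+35=29 d=3 *, r--
l=1 r=9: -6+25=19 d=7, l++

l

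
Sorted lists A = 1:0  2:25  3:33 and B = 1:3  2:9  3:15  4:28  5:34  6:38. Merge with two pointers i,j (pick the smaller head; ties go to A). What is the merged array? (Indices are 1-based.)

[0, 3, 9, 15, 25, 28, 33, 34, 38]

[i=1,j=1] A[i]=0<=B[j]=3 take 0 → i++
[i=2,j=1] A[i]=25>B[j]=3 take 3 → j++
[i=2,j=2] A[i]=25>B[j]=9 take 9 → j++
[i=2,j=3] A[i]=25>B[j]=15 take 15 → j++
[i=2,j=4] A[i]=25<=B[j]=28 take 25 → i++
[i=3,j=4] A[i]=33>B[j]=28 take 28 → j++
[i=3,j=5] A[i]=33<=B[j]=34 take 33 → i++
[i=4,j=5] A done, take B[j]=34 → j++
[i=4,j=6] A done, take B[j]=38 → j++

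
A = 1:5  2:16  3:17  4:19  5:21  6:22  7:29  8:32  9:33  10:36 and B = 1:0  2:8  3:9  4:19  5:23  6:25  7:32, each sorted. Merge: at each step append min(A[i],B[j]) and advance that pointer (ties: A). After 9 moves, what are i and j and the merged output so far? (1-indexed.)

[i=1,j=1] A[i]=5>B[j]=0 take 0 → j++
[i=1,j=2] A[i]=5<=B[j]=8 take 5 → i++
[i=2,j=2] A[i]=16>B[j]=8 take 8 → j++
[i=2,j=3] A[i]=16>B[j]=9 take 9 → j++
[i=2,j=4] A[i]=16<=B[j]=19 take 16 → i++
[i=3,j=4] A[i]=17<=B[j]=19 take 17 → i++
[i=4,j=4] A[i]=19<=B[j]=19 take 19 → i++
[i=5,j=4] A[i]=21>B[j]=19 take 19 → j++
[i=5,j=5] A[i]=21<=B[j]=23 take 21 → i++

i=6, j=5, merged so far=[0, 5, 8, 9, 16, 17, 19, 19, 21]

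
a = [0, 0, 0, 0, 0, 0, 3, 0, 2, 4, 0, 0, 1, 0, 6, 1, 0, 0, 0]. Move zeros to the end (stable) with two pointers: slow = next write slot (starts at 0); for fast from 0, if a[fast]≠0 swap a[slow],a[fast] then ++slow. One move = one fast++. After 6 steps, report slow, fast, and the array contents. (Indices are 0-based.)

slow=0, fast=6, a=[0, 0, 0, 0, 0, 0, 3, 0, 2, 4, 0, 0, 1, 0, 6, 1, 0, 0, 0]

(s=0,f=0) a[fast]=0 → fast++
(s=0,f=1) a[fast]=0 → fast++
(s=0,f=2) a[fast]=0 → fast++
(s=0,f=3) a[fast]=0 → fast++
(s=0,f=4) a[fast]=0 → fast++
(s=0,f=5) a[fast]=0 → fast++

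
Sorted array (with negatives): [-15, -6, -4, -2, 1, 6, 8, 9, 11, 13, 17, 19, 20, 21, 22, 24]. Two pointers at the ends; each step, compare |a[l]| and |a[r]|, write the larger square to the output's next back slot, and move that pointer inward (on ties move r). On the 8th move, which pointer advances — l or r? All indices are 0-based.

r

l=0 r=15: |-15|<=|24| out[15]=576, r--
l=0 r=14: |-15|<=|22| out[14]=484, r--
l=0 r=13: |-15|<=|21| out[13]=441, r--
l=0 r=12: |-15|<=|20| out[12]=400, r--
l=0 r=11: |-15|<=|19| out[11]=361, r--
l=0 r=10: |-15|<=|17| out[10]=289, r--
l=0 r=9: |-15|>|13| out[9]=225, l++
l=1 r=9: |-6|<=|13| out[8]=169, r--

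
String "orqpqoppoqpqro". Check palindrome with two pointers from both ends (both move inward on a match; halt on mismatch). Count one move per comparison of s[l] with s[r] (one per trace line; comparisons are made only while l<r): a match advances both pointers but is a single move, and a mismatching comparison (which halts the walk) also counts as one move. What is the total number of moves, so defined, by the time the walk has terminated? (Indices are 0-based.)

7 moves

l=0 r=13: 'o'=='o', l++,r--
l=1 r=12: 'r'=='r', l++,r--
l=2 r=11: 'q'=='q', l++,r--
l=3 r=10: 'p'=='p', l++,r--
l=4 r=9: 'q'=='q', l++,r--
l=5 r=8: 'o'=='o', l++,r--
l=6 r=7: 'p'=='p', l++,r--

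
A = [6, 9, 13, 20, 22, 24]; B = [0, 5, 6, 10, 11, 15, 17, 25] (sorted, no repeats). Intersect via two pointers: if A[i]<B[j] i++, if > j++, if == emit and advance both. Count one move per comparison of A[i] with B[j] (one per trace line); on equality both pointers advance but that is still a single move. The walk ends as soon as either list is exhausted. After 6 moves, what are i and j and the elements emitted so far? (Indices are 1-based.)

i=1 j=1: 6>0, j++
i=1 j=2: 6>5, j++
i=1 j=3: 6==6 emit, i++,j++
i=2 j=4: 9<10, i++
i=3 j=4: 13>10, j++
i=3 j=5: 13>11, j++

i=3, j=6, emitted=[6]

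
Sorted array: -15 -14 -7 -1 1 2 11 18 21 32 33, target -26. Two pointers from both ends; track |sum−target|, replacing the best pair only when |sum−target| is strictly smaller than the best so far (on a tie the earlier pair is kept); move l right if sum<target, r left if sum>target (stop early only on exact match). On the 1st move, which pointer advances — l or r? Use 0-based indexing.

r

l=0 r=10: -15+33=18 d=44 *, r--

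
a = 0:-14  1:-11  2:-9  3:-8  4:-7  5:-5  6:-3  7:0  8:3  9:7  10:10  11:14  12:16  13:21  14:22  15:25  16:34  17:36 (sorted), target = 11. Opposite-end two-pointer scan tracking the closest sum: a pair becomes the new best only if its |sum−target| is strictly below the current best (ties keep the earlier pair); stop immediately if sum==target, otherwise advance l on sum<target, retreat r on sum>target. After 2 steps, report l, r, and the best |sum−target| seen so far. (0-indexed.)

l=0, r=15, best |Δ|=9

[0,17] -14+36=22 d=11 * → r--
[0,16] -14+34=20 d=9 * → r--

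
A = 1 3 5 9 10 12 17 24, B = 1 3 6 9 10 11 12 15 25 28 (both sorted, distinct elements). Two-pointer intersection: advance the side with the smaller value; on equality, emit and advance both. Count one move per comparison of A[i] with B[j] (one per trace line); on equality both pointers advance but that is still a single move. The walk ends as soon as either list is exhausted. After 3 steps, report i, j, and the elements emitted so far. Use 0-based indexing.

[i=0,j=0] 1==1 emit → i++,j++
[i=1,j=1] 3==3 emit → i++,j++
[i=2,j=2] 5<6 → i++

i=3, j=2, emitted=[1, 3]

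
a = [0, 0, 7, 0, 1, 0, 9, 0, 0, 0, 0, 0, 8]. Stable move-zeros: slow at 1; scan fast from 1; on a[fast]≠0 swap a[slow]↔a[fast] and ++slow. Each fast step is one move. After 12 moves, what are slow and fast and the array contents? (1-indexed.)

slow=1 fast=1: a[fast]=0, fast++
slow=1 fast=2: a[fast]=0, fast++
slow=1 fast=3: a[fast]=7≠0 swap→a[1]=7, slow++,fast++
slow=2 fast=4: a[fast]=0, fast++
slow=2 fast=5: a[fast]=1≠0 swap→a[2]=1, slow++,fast++
slow=3 fast=6: a[fast]=0, fast++
slow=3 fast=7: a[fast]=9≠0 swap→a[3]=9, slow++,fast++
slow=4 fast=8: a[fast]=0, fast++
slow=4 fast=9: a[fast]=0, fast++
slow=4 fast=10: a[fast]=0, fast++
slow=4 fast=11: a[fast]=0, fast++
slow=4 fast=12: a[fast]=0, fast++

slow=4, fast=13, a=[7, 1, 9, 0, 0, 0, 0, 0, 0, 0, 0, 0, 8]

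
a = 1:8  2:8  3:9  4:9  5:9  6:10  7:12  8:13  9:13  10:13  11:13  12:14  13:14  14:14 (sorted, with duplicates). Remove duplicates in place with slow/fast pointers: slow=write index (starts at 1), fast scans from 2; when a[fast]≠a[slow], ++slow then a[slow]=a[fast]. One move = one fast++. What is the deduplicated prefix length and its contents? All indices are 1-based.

length 6; prefix = [8, 9, 10, 12, 13, 14]

(s=1,f=2) a[fast]=8=a[slow] dup → fast++
(s=1,f=3) a[fast]=9≠a[slow]=8 write a[2]=9 → slow++,fast++
(s=2,f=4) a[fast]=9=a[slow] dup → fast++
(s=2,f=5) a[fast]=9=a[slow] dup → fast++
(s=2,f=6) a[fast]=10≠a[slow]=9 write a[3]=10 → slow++,fast++
(s=3,f=7) a[fast]=12≠a[slow]=10 write a[4]=12 → slow++,fast++
(s=4,f=8) a[fast]=13≠a[slow]=12 write a[5]=13 → slow++,fast++
(s=5,f=9) a[fast]=13=a[slow] dup → fast++
(s=5,f=10) a[fast]=13=a[slow] dup → fast++
(s=5,f=11) a[fast]=13=a[slow] dup → fast++
(s=5,f=12) a[fast]=14≠a[slow]=13 write a[6]=14 → slow++,fast++
(s=6,f=13) a[fast]=14=a[slow] dup → fast++
(s=6,f=14) a[fast]=14=a[slow] dup → fast++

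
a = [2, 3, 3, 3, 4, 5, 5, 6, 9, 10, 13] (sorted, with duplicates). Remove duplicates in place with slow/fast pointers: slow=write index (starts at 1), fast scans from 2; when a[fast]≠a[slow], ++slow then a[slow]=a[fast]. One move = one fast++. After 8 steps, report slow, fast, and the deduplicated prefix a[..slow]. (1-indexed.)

slow=1 fast=2: a[fast]=3≠a[slow]=2 write a[2]=3, slow++,fast++
slow=2 fast=3: a[fast]=3=a[slow] dup, fast++
slow=2 fast=4: a[fast]=3=a[slow] dup, fast++
slow=2 fast=5: a[fast]=4≠a[slow]=3 write a[3]=4, slow++,fast++
slow=3 fast=6: a[fast]=5≠a[slow]=4 write a[4]=5, slow++,fast++
slow=4 fast=7: a[fast]=5=a[slow] dup, fast++
slow=4 fast=8: a[fast]=6≠a[slow]=5 write a[5]=6, slow++,fast++
slow=5 fast=9: a[fast]=9≠a[slow]=6 write a[6]=9, slow++,fast++

slow=6, fast=10, prefix=[2, 3, 4, 5, 6, 9]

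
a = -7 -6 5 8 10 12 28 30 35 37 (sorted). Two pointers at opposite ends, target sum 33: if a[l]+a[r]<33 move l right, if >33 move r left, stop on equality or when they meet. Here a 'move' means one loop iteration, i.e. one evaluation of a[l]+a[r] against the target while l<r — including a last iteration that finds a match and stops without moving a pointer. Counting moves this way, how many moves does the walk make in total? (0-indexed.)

[0,9] -7+37=30 <33 → l++
[1,9] -6+37=31 <33 → l++
[2,9] 5+37=42 >33 → r--
[2,8] 5+35=40 >33 → r--
[2,7] 5+30=35 >33 → r--
[2,6] 5+28=33 → found

6 moves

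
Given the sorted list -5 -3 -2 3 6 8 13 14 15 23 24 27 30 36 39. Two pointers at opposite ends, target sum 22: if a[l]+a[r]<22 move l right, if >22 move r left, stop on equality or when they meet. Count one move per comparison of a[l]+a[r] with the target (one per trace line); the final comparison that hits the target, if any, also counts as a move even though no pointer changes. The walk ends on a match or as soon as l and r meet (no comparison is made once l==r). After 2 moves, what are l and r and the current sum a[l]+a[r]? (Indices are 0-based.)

l=0 r=14: -5+39=34 >22, r--
l=0 r=13: -5+36=31 >22, r--

l=0, r=12, sum=25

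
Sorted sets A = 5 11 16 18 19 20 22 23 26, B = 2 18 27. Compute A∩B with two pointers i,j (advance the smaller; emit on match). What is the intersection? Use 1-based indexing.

intersection = [18]

i=1 j=1: 5>2, j++
i=1 j=2: 5<18, i++
i=2 j=2: 11<18, i++
i=3 j=2: 16<18, i++
i=4 j=2: 18==18 emit, i++,j++
i=5 j=3: 19<27, i++
i=6 j=3: 20<27, i++
i=7 j=3: 22<27, i++
i=8 j=3: 23<27, i++
i=9 j=3: 26<27, i++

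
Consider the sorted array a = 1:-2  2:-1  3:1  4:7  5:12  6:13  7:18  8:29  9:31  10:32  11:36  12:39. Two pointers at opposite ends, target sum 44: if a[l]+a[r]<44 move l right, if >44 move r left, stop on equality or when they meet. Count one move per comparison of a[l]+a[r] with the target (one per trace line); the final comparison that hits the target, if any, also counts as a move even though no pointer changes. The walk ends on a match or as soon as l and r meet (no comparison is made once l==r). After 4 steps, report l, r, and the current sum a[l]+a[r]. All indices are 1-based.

l=1 r=12: -2+39=37 <44, l++
l=2 r=12: -1+39=38 <44, l++
l=3 r=12: 1+39=40 <44, l++
l=4 r=12: 7+39=46 >44, r--

l=4, r=11, sum=43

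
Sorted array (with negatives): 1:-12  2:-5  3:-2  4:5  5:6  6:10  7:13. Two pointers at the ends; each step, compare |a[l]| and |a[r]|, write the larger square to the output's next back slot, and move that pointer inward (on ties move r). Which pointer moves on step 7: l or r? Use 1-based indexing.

r

[1,7] |-12|<=|13| out[7]=169 → r--
[1,6] |-12|>|10| out[6]=144 → l++
[2,6] |-5|<=|10| out[5]=100 → r--
[2,5] |-5|<=|6| out[4]=36 → r--
[2,4] |-5|<=|5| out[3]=25 → r--
[2,3] |-5|>|-2| out[2]=25 → l++
[3,3] |-2|<=|-2| out[1]=4 → r--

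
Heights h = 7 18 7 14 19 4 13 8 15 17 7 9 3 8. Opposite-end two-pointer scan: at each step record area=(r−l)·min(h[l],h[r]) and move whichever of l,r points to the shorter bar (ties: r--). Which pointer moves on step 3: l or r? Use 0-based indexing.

[0,13] min(7,8)*13=91 best=91 * → l++
[1,13] min(18,8)*12=96 best=96 * → r--
[1,12] min(18,3)*11=33 best=96 → r--

r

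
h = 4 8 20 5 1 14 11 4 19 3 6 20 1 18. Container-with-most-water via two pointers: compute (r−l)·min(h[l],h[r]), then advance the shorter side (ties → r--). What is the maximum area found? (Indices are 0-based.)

max area = 198

l=0 r=13: min(4,18)*13=52 best=52 *, l++
l=1 r=13: min(8,18)*12=96 best=96 *, l++
l=2 r=13: min(20,18)*11=198 best=198 *, r--
l=2 r=12: min(20,1)*10=10 best=198, r--
l=2 r=11: min(20,20)*9=180 best=198, r--
l=2 r=10: min(20,6)*8=48 best=198, r--
l=2 r=9: min(20,3)*7=21 best=198, r--
l=2 r=8: min(20,19)*6=114 best=198, r--
l=2 r=7: min(20,4)*5=20 best=198, r--
l=2 r=6: min(20,11)*4=44 best=198, r--
l=2 r=5: min(20,14)*3=42 best=198, r--
l=2 r=4: min(20,1)*2=2 best=198, r--
l=2 r=3: min(20,5)*1=5 best=198, r--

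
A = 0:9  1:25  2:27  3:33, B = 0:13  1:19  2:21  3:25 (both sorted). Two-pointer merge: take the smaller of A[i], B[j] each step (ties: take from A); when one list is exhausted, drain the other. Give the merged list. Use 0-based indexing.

[i=0,j=0] A[i]=9<=B[j]=13 take 9 → i++
[i=1,j=0] A[i]=25>B[j]=13 take 13 → j++
[i=1,j=1] A[i]=25>B[j]=19 take 19 → j++
[i=1,j=2] A[i]=25>B[j]=21 take 21 → j++
[i=1,j=3] A[i]=25<=B[j]=25 take 25 → i++
[i=2,j=3] A[i]=27>B[j]=25 take 25 → j++
[i=2,j=4] B done, take A[i]=27 → i++
[i=3,j=4] B done, take A[i]=33 → i++

[9, 13, 19, 21, 25, 25, 27, 33]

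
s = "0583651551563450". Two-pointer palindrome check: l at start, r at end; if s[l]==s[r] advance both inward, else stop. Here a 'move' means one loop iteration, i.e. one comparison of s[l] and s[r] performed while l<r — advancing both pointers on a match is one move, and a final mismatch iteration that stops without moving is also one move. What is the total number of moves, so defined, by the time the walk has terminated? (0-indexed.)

3 moves

[0,15] '0'=='0' → l++,r--
[1,14] '5'=='5' → l++,r--
[2,13] '8'!='4' → stop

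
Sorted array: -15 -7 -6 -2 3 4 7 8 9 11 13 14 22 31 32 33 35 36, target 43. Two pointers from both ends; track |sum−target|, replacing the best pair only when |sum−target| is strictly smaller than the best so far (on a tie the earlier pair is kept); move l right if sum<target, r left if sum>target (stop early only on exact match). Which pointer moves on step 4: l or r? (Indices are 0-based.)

[0,17] -15+36=21 d=22 * → l++
[1,17] -7+36=29 d=14 * → l++
[2,17] -6+36=30 d=13 * → l++
[3,17] -2+36=34 d=9 * → l++

l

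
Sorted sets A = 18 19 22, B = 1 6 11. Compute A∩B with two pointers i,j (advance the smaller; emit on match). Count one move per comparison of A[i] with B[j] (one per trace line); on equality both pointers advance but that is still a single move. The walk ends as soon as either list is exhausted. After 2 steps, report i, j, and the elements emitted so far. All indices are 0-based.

i=0, j=2, emitted=[]

i=0 j=0: 18>1, j++
i=0 j=1: 18>6, j++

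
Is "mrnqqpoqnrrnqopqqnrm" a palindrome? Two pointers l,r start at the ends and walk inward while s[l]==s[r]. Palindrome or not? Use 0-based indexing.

palindrome

[0,19] 'm'=='m' → l++,r--
[1,18] 'r'=='r' → l++,r--
[2,17] 'n'=='n' → l++,r--
[3,16] 'q'=='q' → l++,r--
[4,15] 'q'=='q' → l++,r--
[5,14] 'p'=='p' → l++,r--
[6,13] 'o'=='o' → l++,r--
[7,12] 'q'=='q' → l++,r--
[8,11] 'n'=='n' → l++,r--
[9,10] 'r'=='r' → l++,r--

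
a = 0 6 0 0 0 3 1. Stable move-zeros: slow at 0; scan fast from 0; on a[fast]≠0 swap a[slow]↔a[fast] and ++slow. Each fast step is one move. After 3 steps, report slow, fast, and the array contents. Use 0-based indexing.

slow=0 fast=0: a[fast]=0, fast++
slow=0 fast=1: a[fast]=6≠0 swap→a[0]=6, slow++,fast++
slow=1 fast=2: a[fast]=0, fast++

slow=1, fast=3, a=[6, 0, 0, 0, 0, 3, 1]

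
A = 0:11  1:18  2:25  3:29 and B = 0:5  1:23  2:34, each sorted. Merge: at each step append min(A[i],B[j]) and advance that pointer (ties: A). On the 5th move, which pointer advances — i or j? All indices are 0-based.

i=0 j=0: A[i]=11>B[j]=5 take 5, j++
i=0 j=1: A[i]=11<=B[j]=23 take 11, i++
i=1 j=1: A[i]=18<=B[j]=23 take 18, i++
i=2 j=1: A[i]=25>B[j]=23 take 23, j++
i=2 j=2: A[i]=25<=B[j]=34 take 25, i++

i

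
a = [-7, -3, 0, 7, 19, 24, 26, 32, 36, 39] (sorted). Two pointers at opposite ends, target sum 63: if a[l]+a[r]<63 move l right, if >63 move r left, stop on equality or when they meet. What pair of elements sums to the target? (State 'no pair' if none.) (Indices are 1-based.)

(24, 39)

l=1 r=10: -7+39=32 <63, l++
l=2 r=10: -3+39=36 <63, l++
l=3 r=10: 0+39=39 <63, l++
l=4 r=10: 7+39=46 <63, l++
l=5 r=10: 19+39=58 <63, l++
l=6 r=10: 24+39=63, found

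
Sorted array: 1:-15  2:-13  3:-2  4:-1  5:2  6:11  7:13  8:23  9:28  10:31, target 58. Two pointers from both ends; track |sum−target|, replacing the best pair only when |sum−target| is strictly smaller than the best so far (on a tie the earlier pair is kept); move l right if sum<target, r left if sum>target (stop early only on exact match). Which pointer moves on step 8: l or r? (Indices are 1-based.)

l

l=1 r=10: -15+31=16 d=42 *, l++
l=2 r=10: -13+31=18 d=40 *, l++
l=3 r=10: -2+31=29 d=29 *, l++
l=4 r=10: -1+31=30 d=28 *, l++
l=5 r=10: 2+31=33 d=25 *, l++
l=6 r=10: 11+31=42 d=16 *, l++
l=7 r=10: 13+31=44 d=14 *, l++
l=8 r=10: 23+31=54 d=4 *, l++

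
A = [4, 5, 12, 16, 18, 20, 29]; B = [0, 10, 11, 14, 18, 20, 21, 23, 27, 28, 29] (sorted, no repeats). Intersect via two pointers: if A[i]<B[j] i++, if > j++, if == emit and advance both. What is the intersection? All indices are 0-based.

intersection = [18, 20, 29]

i=0 j=0: 4>0, j++
i=0 j=1: 4<10, i++
i=1 j=1: 5<10, i++
i=2 j=1: 12>10, j++
i=2 j=2: 12>11, j++
i=2 j=3: 12<14, i++
i=3 j=3: 16>14, j++
i=3 j=4: 16<18, i++
i=4 j=4: 18==18 emit, i++,j++
i=5 j=5: 20==20 emit, i++,j++
i=6 j=6: 29>21, j++
i=6 j=7: 29>23, j++
i=6 j=8: 29>27, j++
i=6 j=9: 29>28, j++
i=6 j=10: 29==29 emit, i++,j++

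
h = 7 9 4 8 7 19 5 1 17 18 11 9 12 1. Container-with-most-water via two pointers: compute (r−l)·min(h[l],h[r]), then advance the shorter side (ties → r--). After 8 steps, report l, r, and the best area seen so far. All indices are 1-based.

[1,14] min(7,1)*13=13 best=13 * → r--
[1,13] min(7,12)*12=84 best=84 * → l++
[2,13] min(9,12)*11=99 best=99 * → l++
[3,13] min(4,12)*10=40 best=99 → l++
[4,13] min(8,12)*9=72 best=99 → l++
[5,13] min(7,12)*8=56 best=99 → l++
[6,13] min(19,12)*7=84 best=99 → r--
[6,12] min(19,9)*6=54 best=99 → r--

l=6, r=11, best area=99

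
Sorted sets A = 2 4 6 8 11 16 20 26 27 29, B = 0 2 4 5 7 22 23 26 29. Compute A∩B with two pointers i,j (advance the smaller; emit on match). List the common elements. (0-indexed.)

intersection = [2, 4, 26, 29]

i=0 j=0: 2>0, j++
i=0 j=1: 2==2 emit, i++,j++
i=1 j=2: 4==4 emit, i++,j++
i=2 j=3: 6>5, j++
i=2 j=4: 6<7, i++
i=3 j=4: 8>7, j++
i=3 j=5: 8<22, i++
i=4 j=5: 11<22, i++
i=5 j=5: 16<22, i++
i=6 j=5: 20<22, i++
i=7 j=5: 26>22, j++
i=7 j=6: 26>23, j++
i=7 j=7: 26==26 emit, i++,j++
i=8 j=8: 27<29, i++
i=9 j=8: 29==29 emit, i++,j++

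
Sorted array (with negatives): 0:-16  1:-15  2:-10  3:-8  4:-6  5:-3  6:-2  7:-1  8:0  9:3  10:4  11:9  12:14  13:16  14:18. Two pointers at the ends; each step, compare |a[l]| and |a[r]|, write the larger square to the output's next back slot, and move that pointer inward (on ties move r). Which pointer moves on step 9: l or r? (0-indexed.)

[0,14] |-16|<=|18| out[14]=324 → r--
[0,13] |-16|<=|16| out[13]=256 → r--
[0,12] |-16|>|14| out[12]=256 → l++
[1,12] |-15|>|14| out[11]=225 → l++
[2,12] |-10|<=|14| out[10]=196 → r--
[2,11] |-10|>|9| out[9]=100 → l++
[3,11] |-8|<=|9| out[8]=81 → r--
[3,10] |-8|>|4| out[7]=64 → l++
[4,10] |-6|>|4| out[6]=36 → l++

l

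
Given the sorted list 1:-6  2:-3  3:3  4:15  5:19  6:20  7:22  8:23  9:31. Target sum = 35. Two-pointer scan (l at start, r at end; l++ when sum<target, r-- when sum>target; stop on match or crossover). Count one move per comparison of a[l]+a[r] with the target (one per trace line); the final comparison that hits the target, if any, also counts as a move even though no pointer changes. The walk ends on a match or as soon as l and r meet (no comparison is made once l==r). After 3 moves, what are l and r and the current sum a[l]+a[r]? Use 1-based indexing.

l=4, r=9, sum=46

l=1 r=9: -6+31=25 <35, l++
l=2 r=9: -3+31=28 <35, l++
l=3 r=9: 3+31=34 <35, l++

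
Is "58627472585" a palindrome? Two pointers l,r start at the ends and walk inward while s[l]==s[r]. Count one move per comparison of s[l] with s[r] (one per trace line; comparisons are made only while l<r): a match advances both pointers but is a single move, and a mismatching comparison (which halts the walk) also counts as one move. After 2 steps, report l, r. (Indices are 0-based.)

l=2, r=8

[0,10] '5'=='5' → l++,r--
[1,9] '8'=='8' → l++,r--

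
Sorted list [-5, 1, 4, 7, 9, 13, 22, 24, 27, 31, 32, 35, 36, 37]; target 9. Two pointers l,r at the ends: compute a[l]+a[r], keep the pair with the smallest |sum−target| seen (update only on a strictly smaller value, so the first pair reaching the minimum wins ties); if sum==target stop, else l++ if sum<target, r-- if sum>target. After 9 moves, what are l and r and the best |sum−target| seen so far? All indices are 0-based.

l=1, r=5, best |Δ|=1

l=0 r=13: -5+37=32 d=23 *, r--
l=0 r=12: -5+36=31 d=22 *, r--
l=0 r=11: -5+35=30 d=21 *, r--
l=0 r=10: -5+32=27 d=18 *, r--
l=0 r=9: -5+31=26 d=17 *, r--
l=0 r=8: -5+27=22 d=13 *, r--
l=0 r=7: -5+24=19 d=10 *, r--
l=0 r=6: -5+22=17 d=8 *, r--
l=0 r=5: -5+13=8 d=1 *, l++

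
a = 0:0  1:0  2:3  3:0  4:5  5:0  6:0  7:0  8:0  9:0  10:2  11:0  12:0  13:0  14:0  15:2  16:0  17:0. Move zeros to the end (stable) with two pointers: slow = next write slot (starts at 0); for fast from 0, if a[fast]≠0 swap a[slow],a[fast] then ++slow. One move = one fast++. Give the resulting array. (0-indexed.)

slow=0 fast=0: a[fast]=0, fast++
slow=0 fast=1: a[fast]=0, fast++
slow=0 fast=2: a[fast]=3≠0 swap→a[0]=3, slow++,fast++
slow=1 fast=3: a[fast]=0, fast++
slow=1 fast=4: a[fast]=5≠0 swap→a[1]=5, slow++,fast++
slow=2 fast=5: a[fast]=0, fast++
slow=2 fast=6: a[fast]=0, fast++
slow=2 fast=7: a[fast]=0, fast++
slow=2 fast=8: a[fast]=0, fast++
slow=2 fast=9: a[fast]=0, fast++
slow=2 fast=10: a[fast]=2≠0 swap→a[2]=2, slow++,fast++
slow=3 fast=11: a[fast]=0, fast++
slow=3 fast=12: a[fast]=0, fast++
slow=3 fast=13: a[fast]=0, fast++
slow=3 fast=14: a[fast]=0, fast++
slow=3 fast=15: a[fast]=2≠0 swap→a[3]=2, slow++,fast++
slow=4 fast=16: a[fast]=0, fast++
slow=4 fast=17: a[fast]=0, fast++

[3, 5, 2, 2, 0, 0, 0, 0, 0, 0, 0, 0, 0, 0, 0, 0, 0, 0]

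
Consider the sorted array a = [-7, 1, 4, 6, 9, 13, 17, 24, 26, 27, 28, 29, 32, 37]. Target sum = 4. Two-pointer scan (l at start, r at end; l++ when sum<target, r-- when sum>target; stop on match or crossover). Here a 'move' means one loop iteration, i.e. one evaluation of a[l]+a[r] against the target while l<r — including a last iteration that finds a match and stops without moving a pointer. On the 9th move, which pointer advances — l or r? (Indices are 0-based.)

l=0 r=13: -7+37=30 >4, r--
l=0 r=12: -7+32=25 >4, r--
l=0 r=11: -7+29=22 >4, r--
l=0 r=10: -7+28=21 >4, r--
l=0 r=9: -7+27=20 >4, r--
l=0 r=8: -7+26=19 >4, r--
l=0 r=7: -7+24=17 >4, r--
l=0 r=6: -7+17=10 >4, r--
l=0 r=5: -7+13=6 >4, r--

r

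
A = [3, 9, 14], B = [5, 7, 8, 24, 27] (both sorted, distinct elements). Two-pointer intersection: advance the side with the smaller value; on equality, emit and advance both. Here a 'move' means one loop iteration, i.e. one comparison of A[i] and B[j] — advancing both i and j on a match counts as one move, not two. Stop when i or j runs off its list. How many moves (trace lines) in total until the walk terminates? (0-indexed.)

6 moves

i=0 j=0: 3<5, i++
i=1 j=0: 9>5, j++
i=1 j=1: 9>7, j++
i=1 j=2: 9>8, j++
i=1 j=3: 9<24, i++
i=2 j=3: 14<24, i++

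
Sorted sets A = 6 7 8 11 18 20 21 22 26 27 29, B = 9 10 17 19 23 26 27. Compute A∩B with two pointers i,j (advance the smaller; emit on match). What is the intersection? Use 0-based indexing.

intersection = [26, 27]

i=0 j=0: 6<9, i++
i=1 j=0: 7<9, i++
i=2 j=0: 8<9, i++
i=3 j=0: 11>9, j++
i=3 j=1: 11>10, j++
i=3 j=2: 11<17, i++
i=4 j=2: 18>17, j++
i=4 j=3: 18<19, i++
i=5 j=3: 20>19, j++
i=5 j=4: 20<23, i++
i=6 j=4: 21<23, i++
i=7 j=4: 22<23, i++
i=8 j=4: 26>23, j++
i=8 j=5: 26==26 emit, i++,j++
i=9 j=6: 27==27 emit, i++,j++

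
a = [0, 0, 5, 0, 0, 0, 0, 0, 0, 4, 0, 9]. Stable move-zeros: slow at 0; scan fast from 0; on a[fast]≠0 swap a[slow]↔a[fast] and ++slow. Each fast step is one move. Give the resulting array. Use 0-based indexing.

[5, 4, 9, 0, 0, 0, 0, 0, 0, 0, 0, 0]

slow=0 fast=0: a[fast]=0, fast++
slow=0 fast=1: a[fast]=0, fast++
slow=0 fast=2: a[fast]=5≠0 swap→a[0]=5, slow++,fast++
slow=1 fast=3: a[fast]=0, fast++
slow=1 fast=4: a[fast]=0, fast++
slow=1 fast=5: a[fast]=0, fast++
slow=1 fast=6: a[fast]=0, fast++
slow=1 fast=7: a[fast]=0, fast++
slow=1 fast=8: a[fast]=0, fast++
slow=1 fast=9: a[fast]=4≠0 swap→a[1]=4, slow++,fast++
slow=2 fast=10: a[fast]=0, fast++
slow=2 fast=11: a[fast]=9≠0 swap→a[2]=9, slow++,fast++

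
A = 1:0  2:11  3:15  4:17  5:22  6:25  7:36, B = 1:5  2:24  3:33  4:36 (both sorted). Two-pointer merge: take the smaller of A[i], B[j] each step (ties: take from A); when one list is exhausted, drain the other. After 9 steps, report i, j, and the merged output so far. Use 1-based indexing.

[i=1,j=1] A[i]=0<=B[j]=5 take 0 → i++
[i=2,j=1] A[i]=11>B[j]=5 take 5 → j++
[i=2,j=2] A[i]=11<=B[j]=24 take 11 → i++
[i=3,j=2] A[i]=15<=B[j]=24 take 15 → i++
[i=4,j=2] A[i]=17<=B[j]=24 take 17 → i++
[i=5,j=2] A[i]=22<=B[j]=24 take 22 → i++
[i=6,j=2] A[i]=25>B[j]=24 take 24 → j++
[i=6,j=3] A[i]=25<=B[j]=33 take 25 → i++
[i=7,j=3] A[i]=36>B[j]=33 take 33 → j++

i=7, j=4, merged so far=[0, 5, 11, 15, 17, 22, 24, 25, 33]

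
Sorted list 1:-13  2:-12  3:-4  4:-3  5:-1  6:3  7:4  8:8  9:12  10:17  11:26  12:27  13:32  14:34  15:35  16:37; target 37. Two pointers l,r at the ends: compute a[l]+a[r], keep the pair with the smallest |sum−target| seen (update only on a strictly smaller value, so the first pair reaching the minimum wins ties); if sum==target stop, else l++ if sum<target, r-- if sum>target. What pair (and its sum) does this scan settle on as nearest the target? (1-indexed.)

pair (3, 34) with sum 37 (|Δ|=0)

l=1 r=16: -13+37=24 d=13 *, l++
l=2 r=16: -12+37=25 d=12 *, l++
l=3 r=16: -4+37=33 d=4 *, l++
l=4 r=16: -3+37=34 d=3 *, l++
l=5 r=16: -1+37=36 d=1 *, l++
l=6 r=16: 3+37=40 d=3, r--
l=6 r=15: 3+35=38 d=1, r--
l=6 r=14: 3+34=37 d=0 *, stop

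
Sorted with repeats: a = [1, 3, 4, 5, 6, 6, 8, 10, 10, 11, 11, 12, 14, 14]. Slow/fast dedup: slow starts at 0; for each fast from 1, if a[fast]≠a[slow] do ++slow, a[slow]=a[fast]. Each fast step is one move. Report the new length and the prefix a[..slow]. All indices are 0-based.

length 10; prefix = [1, 3, 4, 5, 6, 8, 10, 11, 12, 14]

(s=0,f=1) a[fast]=3≠a[slow]=1 write a[1]=3 → slow++,fast++
(s=1,f=2) a[fast]=4≠a[slow]=3 write a[2]=4 → slow++,fast++
(s=2,f=3) a[fast]=5≠a[slow]=4 write a[3]=5 → slow++,fast++
(s=3,f=4) a[fast]=6≠a[slow]=5 write a[4]=6 → slow++,fast++
(s=4,f=5) a[fast]=6=a[slow] dup → fast++
(s=4,f=6) a[fast]=8≠a[slow]=6 write a[5]=8 → slow++,fast++
(s=5,f=7) a[fast]=10≠a[slow]=8 write a[6]=10 → slow++,fast++
(s=6,f=8) a[fast]=10=a[slow] dup → fast++
(s=6,f=9) a[fast]=11≠a[slow]=10 write a[7]=11 → slow++,fast++
(s=7,f=10) a[fast]=11=a[slow] dup → fast++
(s=7,f=11) a[fast]=12≠a[slow]=11 write a[8]=12 → slow++,fast++
(s=8,f=12) a[fast]=14≠a[slow]=12 write a[9]=14 → slow++,fast++
(s=9,f=13) a[fast]=14=a[slow] dup → fast++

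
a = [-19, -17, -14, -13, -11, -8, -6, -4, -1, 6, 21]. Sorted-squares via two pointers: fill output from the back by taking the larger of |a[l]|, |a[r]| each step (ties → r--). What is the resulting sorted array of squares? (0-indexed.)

[1, 16, 36, 36, 64, 121, 169, 196, 289, 361, 441]

[0,10] |-19|<=|21| out[10]=441 → r--
[0,9] |-19|>|6| out[9]=361 → l++
[1,9] |-17|>|6| out[8]=289 → l++
[2,9] |-14|>|6| out[7]=196 → l++
[3,9] |-13|>|6| out[6]=169 → l++
[4,9] |-11|>|6| out[5]=121 → l++
[5,9] |-8|>|6| out[4]=64 → l++
[6,9] |-6|<=|6| out[3]=36 → r--
[6,8] |-6|>|-1| out[2]=36 → l++
[7,8] |-4|>|-1| out[1]=16 → l++
[8,8] |-1|<=|-1| out[0]=1 → r--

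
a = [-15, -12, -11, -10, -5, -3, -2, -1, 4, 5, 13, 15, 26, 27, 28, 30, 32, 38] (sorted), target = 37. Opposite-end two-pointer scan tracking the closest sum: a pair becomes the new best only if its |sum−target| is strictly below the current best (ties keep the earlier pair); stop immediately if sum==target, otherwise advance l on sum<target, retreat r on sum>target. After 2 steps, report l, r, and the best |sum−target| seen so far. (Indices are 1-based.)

[1,18] -15+38=23 d=14 * → l++
[2,18] -12+38=26 d=11 * → l++

l=3, r=18, best |Δ|=11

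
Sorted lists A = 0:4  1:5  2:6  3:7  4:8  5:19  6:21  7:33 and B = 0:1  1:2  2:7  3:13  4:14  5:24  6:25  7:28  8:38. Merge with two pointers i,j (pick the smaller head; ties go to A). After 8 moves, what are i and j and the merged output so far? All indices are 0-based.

i=0 j=0: A[i]=4>B[j]=1 take 1, j++
i=0 j=1: A[i]=4>B[j]=2 take 2, j++
i=0 j=2: A[i]=4<=B[j]=7 take 4, i++
i=1 j=2: A[i]=5<=B[j]=7 take 5, i++
i=2 j=2: A[i]=6<=B[j]=7 take 6, i++
i=3 j=2: A[i]=7<=B[j]=7 take 7, i++
i=4 j=2: A[i]=8>B[j]=7 take 7, j++
i=4 j=3: A[i]=8<=B[j]=13 take 8, i++

i=5, j=3, merged so far=[1, 2, 4, 5, 6, 7, 7, 8]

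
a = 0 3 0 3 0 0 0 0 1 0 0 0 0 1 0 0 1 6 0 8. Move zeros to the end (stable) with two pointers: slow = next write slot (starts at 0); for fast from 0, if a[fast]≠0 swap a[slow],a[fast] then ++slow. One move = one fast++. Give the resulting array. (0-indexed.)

(s=0,f=0) a[fast]=0 → fast++
(s=0,f=1) a[fast]=3≠0 swap→a[0]=3 → slow++,fast++
(s=1,f=2) a[fast]=0 → fast++
(s=1,f=3) a[fast]=3≠0 swap→a[1]=3 → slow++,fast++
(s=2,f=4) a[fast]=0 → fast++
(s=2,f=5) a[fast]=0 → fast++
(s=2,f=6) a[fast]=0 → fast++
(s=2,f=7) a[fast]=0 → fast++
(s=2,f=8) a[fast]=1≠0 swap→a[2]=1 → slow++,fast++
(s=3,f=9) a[fast]=0 → fast++
(s=3,f=10) a[fast]=0 → fast++
(s=3,f=11) a[fast]=0 → fast++
(s=3,f=12) a[fast]=0 → fast++
(s=3,f=13) a[fast]=1≠0 swap→a[3]=1 → slow++,fast++
(s=4,f=14) a[fast]=0 → fast++
(s=4,f=15) a[fast]=0 → fast++
(s=4,f=16) a[fast]=1≠0 swap→a[4]=1 → slow++,fast++
(s=5,f=17) a[fast]=6≠0 swap→a[5]=6 → slow++,fast++
(s=6,f=18) a[fast]=0 → fast++
(s=6,f=19) a[fast]=8≠0 swap→a[6]=8 → slow++,fast++

[3, 3, 1, 1, 1, 6, 8, 0, 0, 0, 0, 0, 0, 0, 0, 0, 0, 0, 0, 0]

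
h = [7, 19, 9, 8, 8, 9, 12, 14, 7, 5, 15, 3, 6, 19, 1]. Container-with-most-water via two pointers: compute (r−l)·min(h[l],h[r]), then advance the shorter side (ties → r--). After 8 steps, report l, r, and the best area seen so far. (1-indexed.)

l=1 r=15: min(7,1)*14=14 best=14 *, r--
l=1 r=14: min(7,19)*13=91 best=91 *, l++
l=2 r=14: min(19,19)*12=228 best=228 *, r--
l=2 r=13: min(19,6)*11=66 best=228, r--
l=2 r=12: min(19,3)*10=30 best=228, r--
l=2 r=11: min(19,15)*9=135 best=228, r--
l=2 r=10: min(19,5)*8=40 best=228, r--
l=2 r=9: min(19,7)*7=49 best=228, r--

l=2, r=8, best area=228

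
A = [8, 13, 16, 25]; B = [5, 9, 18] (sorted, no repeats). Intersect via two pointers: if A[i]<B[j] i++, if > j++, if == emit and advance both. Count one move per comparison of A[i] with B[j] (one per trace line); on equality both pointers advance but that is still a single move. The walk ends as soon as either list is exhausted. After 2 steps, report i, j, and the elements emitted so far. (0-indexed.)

[i=0,j=0] 8>5 → j++
[i=0,j=1] 8<9 → i++

i=1, j=1, emitted=[]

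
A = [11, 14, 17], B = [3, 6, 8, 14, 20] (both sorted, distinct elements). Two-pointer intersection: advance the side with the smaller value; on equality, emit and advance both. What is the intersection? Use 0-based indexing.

intersection = [14]

[i=0,j=0] 11>3 → j++
[i=0,j=1] 11>6 → j++
[i=0,j=2] 11>8 → j++
[i=0,j=3] 11<14 → i++
[i=1,j=3] 14==14 emit → i++,j++
[i=2,j=4] 17<20 → i++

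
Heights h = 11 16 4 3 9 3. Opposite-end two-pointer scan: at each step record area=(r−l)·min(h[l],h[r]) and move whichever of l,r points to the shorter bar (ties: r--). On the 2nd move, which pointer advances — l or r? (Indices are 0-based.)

r

l=0 r=5: min(11,3)*5=15 best=15 *, r--
l=0 r=4: min(11,9)*4=36 best=36 *, r--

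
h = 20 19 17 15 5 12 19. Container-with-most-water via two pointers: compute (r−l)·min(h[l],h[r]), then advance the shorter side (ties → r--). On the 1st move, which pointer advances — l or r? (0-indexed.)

r

[0,6] min(20,19)*6=114 best=114 * → r--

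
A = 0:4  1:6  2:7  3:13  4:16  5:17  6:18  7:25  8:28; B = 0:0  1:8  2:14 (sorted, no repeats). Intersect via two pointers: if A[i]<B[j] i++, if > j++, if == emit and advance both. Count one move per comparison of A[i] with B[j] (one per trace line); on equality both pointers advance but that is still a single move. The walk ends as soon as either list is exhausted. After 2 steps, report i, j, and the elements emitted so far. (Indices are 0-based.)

i=1, j=1, emitted=[]

i=0 j=0: 4>0, j++
i=0 j=1: 4<8, i++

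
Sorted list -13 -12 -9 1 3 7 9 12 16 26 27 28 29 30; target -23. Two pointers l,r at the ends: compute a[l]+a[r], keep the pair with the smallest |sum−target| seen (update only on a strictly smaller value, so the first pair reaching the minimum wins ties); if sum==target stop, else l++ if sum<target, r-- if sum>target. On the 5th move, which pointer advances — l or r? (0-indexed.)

r

l=0 r=13: -13+30=17 d=40 *, r--
l=0 r=12: -13+29=16 d=39 *, r--
l=0 r=11: -13+28=15 d=38 *, r--
l=0 r=10: -13+27=14 d=37 *, r--
l=0 r=9: -13+26=13 d=36 *, r--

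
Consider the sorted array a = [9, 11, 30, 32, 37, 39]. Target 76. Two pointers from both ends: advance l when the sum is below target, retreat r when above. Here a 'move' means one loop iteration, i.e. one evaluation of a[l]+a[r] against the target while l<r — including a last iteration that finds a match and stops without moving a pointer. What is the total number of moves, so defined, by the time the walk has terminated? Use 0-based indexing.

l=0 r=5: 9+39=48 <76, l++
l=1 r=5: 11+39=50 <76, l++
l=2 r=5: 30+39=69 <76, l++
l=3 r=5: 32+39=71 <76, l++
l=4 r=5: 37+39=76, found

5 moves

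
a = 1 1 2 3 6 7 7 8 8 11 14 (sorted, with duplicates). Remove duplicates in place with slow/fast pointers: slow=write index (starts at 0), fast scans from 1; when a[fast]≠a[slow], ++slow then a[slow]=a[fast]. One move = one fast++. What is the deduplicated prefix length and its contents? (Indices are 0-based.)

length 8; prefix = [1, 2, 3, 6, 7, 8, 11, 14]

slow=0 fast=1: a[fast]=1=a[slow] dup, fast++
slow=0 fast=2: a[fast]=2≠a[slow]=1 write a[1]=2, slow++,fast++
slow=1 fast=3: a[fast]=3≠a[slow]=2 write a[2]=3, slow++,fast++
slow=2 fast=4: a[fast]=6≠a[slow]=3 write a[3]=6, slow++,fast++
slow=3 fast=5: a[fast]=7≠a[slow]=6 write a[4]=7, slow++,fast++
slow=4 fast=6: a[fast]=7=a[slow] dup, fast++
slow=4 fast=7: a[fast]=8≠a[slow]=7 write a[5]=8, slow++,fast++
slow=5 fast=8: a[fast]=8=a[slow] dup, fast++
slow=5 fast=9: a[fast]=11≠a[slow]=8 write a[6]=11, slow++,fast++
slow=6 fast=10: a[fast]=14≠a[slow]=11 write a[7]=14, slow++,fast++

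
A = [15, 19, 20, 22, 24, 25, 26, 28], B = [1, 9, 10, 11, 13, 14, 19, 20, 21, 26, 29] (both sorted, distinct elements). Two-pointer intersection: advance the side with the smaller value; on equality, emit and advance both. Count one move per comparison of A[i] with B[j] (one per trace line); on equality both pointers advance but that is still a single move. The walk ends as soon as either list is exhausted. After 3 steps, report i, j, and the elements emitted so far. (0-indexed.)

i=0 j=0: 15>1, j++
i=0 j=1: 15>9, j++
i=0 j=2: 15>10, j++

i=0, j=3, emitted=[]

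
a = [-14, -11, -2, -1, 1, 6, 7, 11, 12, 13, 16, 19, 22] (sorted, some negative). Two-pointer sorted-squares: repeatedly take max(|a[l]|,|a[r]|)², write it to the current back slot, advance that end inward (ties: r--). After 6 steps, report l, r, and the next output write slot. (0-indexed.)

l=1, r=7, next write slot=6

l=0 r=12: |-14|<=|22| out[12]=484, r--
l=0 r=11: |-14|<=|19| out[11]=361, r--
l=0 r=10: |-14|<=|16| out[10]=256, r--
l=0 r=9: |-14|>|13| out[9]=196, l++
l=1 r=9: |-11|<=|13| out[8]=169, r--
l=1 r=8: |-11|<=|12| out[7]=144, r--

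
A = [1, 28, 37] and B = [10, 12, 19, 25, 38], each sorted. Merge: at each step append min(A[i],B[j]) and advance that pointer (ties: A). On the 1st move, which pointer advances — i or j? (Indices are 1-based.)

[i=1,j=1] A[i]=1<=B[j]=10 take 1 → i++

i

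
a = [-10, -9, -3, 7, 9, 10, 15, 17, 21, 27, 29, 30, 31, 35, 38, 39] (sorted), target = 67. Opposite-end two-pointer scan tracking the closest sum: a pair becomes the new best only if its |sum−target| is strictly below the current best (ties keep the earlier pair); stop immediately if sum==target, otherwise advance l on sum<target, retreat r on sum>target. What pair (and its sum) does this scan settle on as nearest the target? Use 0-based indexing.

pair (29, 38) with sum 67 (|Δ|=0)

[0,15] -10+39=29 d=38 * → l++
[1,15] -9+39=30 d=37 * → l++
[2,15] -3+39=36 d=31 * → l++
[3,15] 7+39=46 d=21 * → l++
[4,15] 9+39=48 d=19 * → l++
[5,15] 10+39=49 d=18 * → l++
[6,15] 15+39=54 d=13 * → l++
[7,15] 17+39=56 d=11 * → l++
[8,15] 21+39=60 d=7 * → l++
[9,15] 27+39=66 d=1 * → l++
[10,15] 29+39=68 d=1 → r--
[10,14] 29+38=67 d=0 * → stop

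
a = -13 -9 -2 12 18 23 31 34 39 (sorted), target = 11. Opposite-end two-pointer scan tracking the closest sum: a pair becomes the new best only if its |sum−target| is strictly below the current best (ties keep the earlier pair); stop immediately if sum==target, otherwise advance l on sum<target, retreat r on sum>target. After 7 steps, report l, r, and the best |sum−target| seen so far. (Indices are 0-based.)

l=0 r=8: -13+39=26 d=15 *, r--
l=0 r=7: -13+34=21 d=10 *, r--
l=0 r=6: -13+31=18 d=7 *, r--
l=0 r=5: -13+23=10 d=1 *, l++
l=1 r=5: -9+23=14 d=3, r--
l=1 r=4: -9+18=9 d=2, l++
l=2 r=4: -2+18=16 d=5, r--

l=2, r=3, best |Δ|=1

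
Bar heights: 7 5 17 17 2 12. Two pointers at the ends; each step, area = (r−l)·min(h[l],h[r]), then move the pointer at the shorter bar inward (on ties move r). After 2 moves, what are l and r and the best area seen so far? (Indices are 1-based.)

l=1 r=6: min(7,12)*5=35 best=35 *, l++
l=2 r=6: min(5,12)*4=20 best=35, l++

l=3, r=6, best area=35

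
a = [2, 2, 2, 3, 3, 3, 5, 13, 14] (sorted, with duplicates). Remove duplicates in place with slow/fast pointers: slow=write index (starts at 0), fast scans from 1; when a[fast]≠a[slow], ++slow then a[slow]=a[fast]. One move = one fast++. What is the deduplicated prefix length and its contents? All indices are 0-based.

length 5; prefix = [2, 3, 5, 13, 14]

slow=0 fast=1: a[fast]=2=a[slow] dup, fast++
slow=0 fast=2: a[fast]=2=a[slow] dup, fast++
slow=0 fast=3: a[fast]=3≠a[slow]=2 write a[1]=3, slow++,fast++
slow=1 fast=4: a[fast]=3=a[slow] dup, fast++
slow=1 fast=5: a[fast]=3=a[slow] dup, fast++
slow=1 fast=6: a[fast]=5≠a[slow]=3 write a[2]=5, slow++,fast++
slow=2 fast=7: a[fast]=13≠a[slow]=5 write a[3]=13, slow++,fast++
slow=3 fast=8: a[fast]=14≠a[slow]=13 write a[4]=14, slow++,fast++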